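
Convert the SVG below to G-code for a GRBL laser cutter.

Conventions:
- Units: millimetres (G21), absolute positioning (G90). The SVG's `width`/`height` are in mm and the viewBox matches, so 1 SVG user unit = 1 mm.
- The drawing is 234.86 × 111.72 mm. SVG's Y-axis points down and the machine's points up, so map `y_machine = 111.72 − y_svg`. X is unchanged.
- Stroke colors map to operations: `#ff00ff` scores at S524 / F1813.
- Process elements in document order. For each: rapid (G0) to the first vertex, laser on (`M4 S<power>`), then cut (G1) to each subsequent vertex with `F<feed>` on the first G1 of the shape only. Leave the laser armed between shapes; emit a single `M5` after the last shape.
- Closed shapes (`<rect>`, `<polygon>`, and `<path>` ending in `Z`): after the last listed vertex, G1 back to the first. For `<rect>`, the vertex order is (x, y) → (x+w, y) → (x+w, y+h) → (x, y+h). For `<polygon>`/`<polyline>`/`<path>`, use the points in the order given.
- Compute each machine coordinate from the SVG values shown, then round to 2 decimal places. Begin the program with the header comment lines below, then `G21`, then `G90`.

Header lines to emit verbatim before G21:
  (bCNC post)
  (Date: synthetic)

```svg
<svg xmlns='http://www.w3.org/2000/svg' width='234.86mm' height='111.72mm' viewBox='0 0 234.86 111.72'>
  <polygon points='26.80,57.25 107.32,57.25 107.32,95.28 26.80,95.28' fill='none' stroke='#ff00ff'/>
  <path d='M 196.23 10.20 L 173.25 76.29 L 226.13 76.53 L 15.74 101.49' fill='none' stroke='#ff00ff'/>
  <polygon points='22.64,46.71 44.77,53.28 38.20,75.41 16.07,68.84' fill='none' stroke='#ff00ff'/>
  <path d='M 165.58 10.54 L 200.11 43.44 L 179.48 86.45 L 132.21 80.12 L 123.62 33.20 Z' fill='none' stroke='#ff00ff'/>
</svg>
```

(bCNC post)
(Date: synthetic)
G21
G90
G0 X26.80 Y54.47
M4 S524
G1 X107.32 Y54.47 F1813
G1 X107.32 Y16.44
G1 X26.80 Y16.44
G1 X26.80 Y54.47
G0 X196.23 Y101.52
M4 S524
G1 X173.25 Y35.43 F1813
G1 X226.13 Y35.19
G1 X15.74 Y10.23
G0 X22.64 Y65.01
M4 S524
G1 X44.77 Y58.44 F1813
G1 X38.20 Y36.31
G1 X16.07 Y42.88
G1 X22.64 Y65.01
G0 X165.58 Y101.18
M4 S524
G1 X200.11 Y68.28 F1813
G1 X179.48 Y25.27
G1 X132.21 Y31.60
G1 X123.62 Y78.52
G1 X165.58 Y101.18
M5

1 u = 1 mm; y_m = 111.72 − y.

[1] `<polygon>` rectangle, #ff00ff→score S524 F1813: (26.80,54.47) → (107.32,54.47) → (107.32,16.44) → (26.80,16.44) → (26.80,54.47) (closed)

[2] `<path>` open polyline, #ff00ff→score S524 F1813: (196.23,101.52) → (173.25,35.43) → (226.13,35.19) → (15.74,10.23)

[3] `<polygon>` regular polygon, #ff00ff→score S524 F1813: (22.64,65.01) → (44.77,58.44) → (38.20,36.31) → (16.07,42.88) → (22.64,65.01) (closed)

[4] `<path>` regular polygon, #ff00ff→score S524 F1813: (165.58,101.18) → (200.11,68.28) → (179.48,25.27) → (132.21,31.60) → (123.62,78.52) → (165.58,101.18) (closed)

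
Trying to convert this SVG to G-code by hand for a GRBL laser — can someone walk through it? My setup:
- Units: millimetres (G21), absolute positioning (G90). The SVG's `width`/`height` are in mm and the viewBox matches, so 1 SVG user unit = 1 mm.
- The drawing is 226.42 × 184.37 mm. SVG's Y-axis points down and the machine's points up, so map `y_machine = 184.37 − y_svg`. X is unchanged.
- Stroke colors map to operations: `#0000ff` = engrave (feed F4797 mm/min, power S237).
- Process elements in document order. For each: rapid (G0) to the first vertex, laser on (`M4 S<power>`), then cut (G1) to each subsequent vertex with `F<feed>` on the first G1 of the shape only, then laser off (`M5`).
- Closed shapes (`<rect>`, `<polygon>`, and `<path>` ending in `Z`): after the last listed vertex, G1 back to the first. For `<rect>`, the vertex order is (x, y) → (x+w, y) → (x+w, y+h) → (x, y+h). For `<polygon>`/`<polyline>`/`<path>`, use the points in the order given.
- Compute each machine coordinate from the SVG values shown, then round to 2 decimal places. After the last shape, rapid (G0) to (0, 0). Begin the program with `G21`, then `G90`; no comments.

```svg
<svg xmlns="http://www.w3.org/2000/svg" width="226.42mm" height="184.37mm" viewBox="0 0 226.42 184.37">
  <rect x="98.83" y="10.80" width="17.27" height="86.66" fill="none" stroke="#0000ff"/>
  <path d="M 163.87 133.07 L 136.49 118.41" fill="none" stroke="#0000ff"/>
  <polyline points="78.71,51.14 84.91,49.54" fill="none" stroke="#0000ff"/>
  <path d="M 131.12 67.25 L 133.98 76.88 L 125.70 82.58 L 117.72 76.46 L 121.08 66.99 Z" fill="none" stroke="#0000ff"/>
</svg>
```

1 u = 1 mm; y_m = 184.37 − y.

[1] `<rect>` rectangle, #0000ff→engrave S237 F4797: (98.83,173.57) → (116.10,173.57) → (116.10,86.91) → (98.83,86.91) → (98.83,173.57) (closed)

[2] `<path>` line segment, #0000ff→engrave S237 F4797: (163.87,51.30) → (136.49,65.96)

[3] `<polyline>` line segment, #0000ff→engrave S237 F4797: (78.71,133.23) → (84.91,134.83)

[4] `<path>` regular polygon, #0000ff→engrave S237 F4797: (131.12,117.12) → (133.98,107.49) → (125.70,101.79) → (117.72,107.91) → (121.08,117.38) → (131.12,117.12) (closed)

G21
G90
G0 X98.83 Y173.57
M4 S237
G1 X116.10 Y173.57 F4797
G1 X116.10 Y86.91
G1 X98.83 Y86.91
G1 X98.83 Y173.57
M5
G0 X163.87 Y51.30
M4 S237
G1 X136.49 Y65.96 F4797
M5
G0 X78.71 Y133.23
M4 S237
G1 X84.91 Y134.83 F4797
M5
G0 X131.12 Y117.12
M4 S237
G1 X133.98 Y107.49 F4797
G1 X125.70 Y101.79
G1 X117.72 Y107.91
G1 X121.08 Y117.38
G1 X131.12 Y117.12
M5
G0 X0.00 Y0.00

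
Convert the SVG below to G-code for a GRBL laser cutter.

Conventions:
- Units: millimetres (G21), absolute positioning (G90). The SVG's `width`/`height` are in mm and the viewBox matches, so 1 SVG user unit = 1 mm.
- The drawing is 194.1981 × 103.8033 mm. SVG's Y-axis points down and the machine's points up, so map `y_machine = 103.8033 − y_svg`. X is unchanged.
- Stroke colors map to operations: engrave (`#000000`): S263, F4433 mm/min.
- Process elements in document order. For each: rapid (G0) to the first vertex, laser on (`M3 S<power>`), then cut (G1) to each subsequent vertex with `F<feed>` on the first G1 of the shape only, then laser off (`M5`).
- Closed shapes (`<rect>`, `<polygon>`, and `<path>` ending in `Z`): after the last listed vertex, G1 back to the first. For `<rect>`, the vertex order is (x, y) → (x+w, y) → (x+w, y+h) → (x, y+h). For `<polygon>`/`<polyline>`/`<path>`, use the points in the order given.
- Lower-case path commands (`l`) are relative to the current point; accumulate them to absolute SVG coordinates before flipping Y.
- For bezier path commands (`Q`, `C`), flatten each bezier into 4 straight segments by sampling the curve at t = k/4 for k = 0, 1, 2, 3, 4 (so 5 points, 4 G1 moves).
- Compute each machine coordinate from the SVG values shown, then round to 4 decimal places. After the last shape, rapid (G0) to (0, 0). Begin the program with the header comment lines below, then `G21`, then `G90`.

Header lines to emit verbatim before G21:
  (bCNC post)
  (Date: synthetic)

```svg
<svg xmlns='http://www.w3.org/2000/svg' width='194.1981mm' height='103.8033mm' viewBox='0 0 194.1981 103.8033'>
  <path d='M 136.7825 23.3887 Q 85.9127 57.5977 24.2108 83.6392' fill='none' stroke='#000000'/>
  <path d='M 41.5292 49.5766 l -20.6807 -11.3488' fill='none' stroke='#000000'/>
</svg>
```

(bCNC post)
(Date: synthetic)
G21
G90
G0 X136.7825 Y80.4146
M3 S263
G1 X110.6706 Y63.8206 F4433
G1 X83.2047 Y48.2475
G1 X54.3847 Y33.6953
G1 X24.2108 Y20.1641
M5
G0 X41.5292 Y54.2267
M3 S263
G1 X20.8485 Y65.5755 F4433
M5
G0 X0.0000 Y0.0000

1 u = 1 mm; y_m = 103.8033 − y.

[1] `<path>` quadratic bezier, #000000→engrave S263 F4433: (136.7825,80.4146) → (110.6706,63.8206) → (83.2047,48.2475) → (54.3847,33.6953) → (24.2108,20.1641)

[2] `<path>` line segment, #000000→engrave S263 F4433: (41.5292,54.2267) → (20.8485,65.5755)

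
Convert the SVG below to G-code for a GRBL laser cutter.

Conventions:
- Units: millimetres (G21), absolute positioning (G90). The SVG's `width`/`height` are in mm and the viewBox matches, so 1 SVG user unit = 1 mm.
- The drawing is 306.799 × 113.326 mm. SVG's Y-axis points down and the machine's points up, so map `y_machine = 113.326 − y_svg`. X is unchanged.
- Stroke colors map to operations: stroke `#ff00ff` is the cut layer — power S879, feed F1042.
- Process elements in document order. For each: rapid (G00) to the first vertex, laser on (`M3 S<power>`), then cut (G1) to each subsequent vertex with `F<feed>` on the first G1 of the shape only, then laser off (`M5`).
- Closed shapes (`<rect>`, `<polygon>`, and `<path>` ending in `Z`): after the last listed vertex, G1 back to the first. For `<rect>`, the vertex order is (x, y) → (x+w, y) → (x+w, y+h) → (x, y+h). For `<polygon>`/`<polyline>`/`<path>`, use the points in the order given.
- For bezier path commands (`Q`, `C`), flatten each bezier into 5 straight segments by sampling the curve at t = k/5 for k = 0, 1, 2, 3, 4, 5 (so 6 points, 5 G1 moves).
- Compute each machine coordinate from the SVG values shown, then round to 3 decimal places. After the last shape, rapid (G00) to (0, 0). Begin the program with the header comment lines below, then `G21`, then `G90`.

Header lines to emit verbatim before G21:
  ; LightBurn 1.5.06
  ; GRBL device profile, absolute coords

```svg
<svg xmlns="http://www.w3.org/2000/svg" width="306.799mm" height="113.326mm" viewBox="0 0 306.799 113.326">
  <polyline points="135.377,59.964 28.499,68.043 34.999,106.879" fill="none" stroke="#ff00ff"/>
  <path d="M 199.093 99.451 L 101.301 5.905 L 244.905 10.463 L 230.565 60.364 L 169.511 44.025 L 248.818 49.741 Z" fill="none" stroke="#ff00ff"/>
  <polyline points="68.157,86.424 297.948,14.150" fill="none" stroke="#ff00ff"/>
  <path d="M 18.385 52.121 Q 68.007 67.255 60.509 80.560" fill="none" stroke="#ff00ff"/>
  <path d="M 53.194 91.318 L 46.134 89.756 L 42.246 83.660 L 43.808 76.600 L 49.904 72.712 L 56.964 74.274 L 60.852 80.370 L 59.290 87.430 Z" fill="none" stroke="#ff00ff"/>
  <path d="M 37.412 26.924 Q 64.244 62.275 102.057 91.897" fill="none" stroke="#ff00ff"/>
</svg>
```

; LightBurn 1.5.06
; GRBL device profile, absolute coords
G21
G90
G00 X135.377 Y53.362
M3 S879
G1 X28.499 Y45.283 F1042
G1 X34.999 Y6.447
M5
G00 X199.093 Y13.875
M3 S879
G1 X101.301 Y107.421 F1042
G1 X244.905 Y102.863
G1 X230.565 Y52.962
G1 X169.511 Y69.301
G1 X248.818 Y63.585
G1 X199.093 Y13.875
M5
G00 X68.157 Y26.902
M3 S879
G1 X297.948 Y99.176 F1042
M5
G00 X18.385 Y61.205
M3 S879
G1 X35.949 Y55.225 F1042
G1 X48.943 Y49.390
G1 X57.368 Y43.703
G1 X61.223 Y38.161
G1 X60.509 Y32.766
M5
G00 X53.194 Y22.008
M3 S879
G1 X46.134 Y23.570 F1042
G1 X42.246 Y29.666
G1 X43.808 Y36.726
G1 X49.904 Y40.614
G1 X56.964 Y39.052
G1 X60.852 Y32.956
G1 X59.290 Y25.896
G1 X53.194 Y22.008
M5
G00 X37.412 Y86.402
M3 S879
G1 X48.584 Y72.491 F1042
G1 X60.635 Y59.038
G1 X73.564 Y46.043
G1 X87.371 Y33.507
G1 X102.057 Y21.429
M5
G00 X0.000 Y0.000

viewBox `0 0 306.799 113.326` with mm width/height → 1 unit = 1 mm. Flip: y_m = 113.326 − y_svg.

**Shape 1** — `<polyline>` open polyline, stroke `#ff00ff` → cut (S879, F1042). Machine vertices: (135.377,53.362) → (28.499,45.283) → (34.999,6.447). Open path.

**Shape 2** — `<path>` closed polygon, stroke `#ff00ff` → cut (S879, F1042). Machine vertices: (199.093,13.875) → (101.301,107.421) → (244.905,102.863) → (230.565,52.962) → (169.511,69.301) → (248.818,63.585) → (199.093,13.875). Closed: final G1 returns to the first vertex.

**Shape 3** — `<polyline>` line segment, stroke `#ff00ff` → cut (S879, F1042). Machine vertices: (68.157,26.902) → (297.948,99.176). Open path.

**Shape 4** — `<path>` quadratic bezier, stroke `#ff00ff` → cut (S879, F1042). Control points (SVG): P0=(18.385,52.121), P1=(68.007,67.255), P2=(60.509,80.560); sampled at t=k/5. Machine vertices: (18.385,61.205) → (35.949,55.225) → (48.943,49.390) → (57.368,43.703) → (61.223,38.161) → (60.509,32.766). Open path.

**Shape 5** — `<path>` regular polygon, stroke `#ff00ff` → cut (S879, F1042). Machine vertices: (53.194,22.008) → (46.134,23.570) → (42.246,29.666) → (43.808,36.726) → (49.904,40.614) → (56.964,39.052) → (60.852,32.956) → (59.290,25.896) → (53.194,22.008). Closed: final G1 returns to the first vertex.

**Shape 6** — `<path>` quadratic bezier, stroke `#ff00ff` → cut (S879, F1042). Control points (SVG): P0=(37.412,26.924), P1=(64.244,62.275), P2=(102.057,91.897); sampled at t=k/5. Machine vertices: (37.412,86.402) → (48.584,72.491) → (60.635,59.038) → (73.564,46.043) → (87.371,33.507) → (102.057,21.429). Open path.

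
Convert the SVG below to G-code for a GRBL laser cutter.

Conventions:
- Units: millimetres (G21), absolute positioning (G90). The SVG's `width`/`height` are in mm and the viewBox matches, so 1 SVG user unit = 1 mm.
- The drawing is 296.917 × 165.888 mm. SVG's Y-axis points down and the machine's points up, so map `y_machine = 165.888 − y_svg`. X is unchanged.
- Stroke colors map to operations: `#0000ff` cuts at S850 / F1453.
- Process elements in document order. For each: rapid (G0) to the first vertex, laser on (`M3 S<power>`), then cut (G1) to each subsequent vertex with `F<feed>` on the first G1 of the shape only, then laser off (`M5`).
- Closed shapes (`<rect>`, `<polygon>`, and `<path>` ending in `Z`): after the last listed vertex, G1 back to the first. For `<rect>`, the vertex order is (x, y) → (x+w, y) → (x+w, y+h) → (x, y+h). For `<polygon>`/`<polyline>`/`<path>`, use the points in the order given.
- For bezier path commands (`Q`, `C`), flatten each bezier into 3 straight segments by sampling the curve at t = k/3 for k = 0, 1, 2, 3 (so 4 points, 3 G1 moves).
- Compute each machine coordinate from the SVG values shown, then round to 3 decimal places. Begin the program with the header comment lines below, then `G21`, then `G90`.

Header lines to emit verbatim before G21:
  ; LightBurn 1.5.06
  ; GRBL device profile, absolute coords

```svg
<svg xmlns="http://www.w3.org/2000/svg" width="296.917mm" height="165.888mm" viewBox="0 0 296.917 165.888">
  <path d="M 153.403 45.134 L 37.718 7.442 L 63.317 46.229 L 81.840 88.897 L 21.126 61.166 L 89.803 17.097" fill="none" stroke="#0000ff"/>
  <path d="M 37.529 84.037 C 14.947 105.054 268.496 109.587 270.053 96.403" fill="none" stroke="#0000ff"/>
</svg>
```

; LightBurn 1.5.06
; GRBL device profile, absolute coords
G21
G90
G0 X153.403 Y120.754
M3 S850
G1 X37.718 Y158.446 F1453
G1 X63.317 Y119.659
G1 X81.840 Y76.991
G1 X21.126 Y104.722
G1 X89.803 Y148.791
M5
G0 X37.529 Y81.851
M3 S850
G1 X87.431 Y66.374 F1453
G1 X204.059 Y62.161
G1 X270.053 Y69.485
M5

viewBox `0 0 296.917 165.888` with mm width/height → 1 unit = 1 mm. Flip: y_m = 165.888 − y_svg.

**Shape 1** — `<path>` open polyline, stroke `#0000ff` → cut (S850, F1453). Machine vertices: (153.403,120.754) → (37.718,158.446) → (63.317,119.659) → (81.840,76.991) → (21.126,104.722) → (89.803,148.791). Open path.

**Shape 2** — `<path>` cubic bezier, stroke `#0000ff` → cut (S850, F1453). Control points (SVG): P0=(37.529,84.037), P1=(14.947,105.054), P2=(268.496,109.587), P3=(270.053,96.403); sampled at t=k/3. Machine vertices: (37.529,81.851) → (87.431,66.374) → (204.059,62.161) → (270.053,69.485). Open path.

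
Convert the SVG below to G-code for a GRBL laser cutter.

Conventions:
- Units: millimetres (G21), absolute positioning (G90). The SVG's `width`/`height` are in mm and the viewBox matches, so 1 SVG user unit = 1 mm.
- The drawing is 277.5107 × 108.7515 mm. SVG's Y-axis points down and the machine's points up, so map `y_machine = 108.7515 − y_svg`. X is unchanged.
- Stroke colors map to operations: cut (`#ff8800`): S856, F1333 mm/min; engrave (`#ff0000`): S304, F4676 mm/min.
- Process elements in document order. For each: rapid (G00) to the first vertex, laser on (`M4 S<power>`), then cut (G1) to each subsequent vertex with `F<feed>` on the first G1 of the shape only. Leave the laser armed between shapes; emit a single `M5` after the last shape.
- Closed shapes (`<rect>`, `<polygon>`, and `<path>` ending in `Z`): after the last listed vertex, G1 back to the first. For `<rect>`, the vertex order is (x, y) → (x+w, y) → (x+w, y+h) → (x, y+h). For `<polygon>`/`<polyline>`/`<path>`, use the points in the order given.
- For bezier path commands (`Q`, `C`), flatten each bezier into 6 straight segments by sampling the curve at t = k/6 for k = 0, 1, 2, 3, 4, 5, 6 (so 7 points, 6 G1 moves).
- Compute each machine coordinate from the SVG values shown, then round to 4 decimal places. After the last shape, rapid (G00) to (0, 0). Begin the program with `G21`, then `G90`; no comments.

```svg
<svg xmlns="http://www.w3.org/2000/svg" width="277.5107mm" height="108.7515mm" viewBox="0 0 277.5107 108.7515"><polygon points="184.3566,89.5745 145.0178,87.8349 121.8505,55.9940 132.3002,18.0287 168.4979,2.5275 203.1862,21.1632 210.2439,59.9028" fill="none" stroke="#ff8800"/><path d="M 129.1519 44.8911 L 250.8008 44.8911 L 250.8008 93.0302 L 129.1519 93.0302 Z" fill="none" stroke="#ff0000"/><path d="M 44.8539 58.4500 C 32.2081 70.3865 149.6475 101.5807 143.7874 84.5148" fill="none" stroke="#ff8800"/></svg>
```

1 u = 1 mm; y_m = 108.7515 − y.

[1] `<polygon>` regular polygon, #ff8800→cut S856 F1333: (184.3566,19.1770) → (145.0178,20.9166) → (121.8505,52.7575) → (132.3002,90.7228) → (168.4979,106.2240) → (203.1862,87.5883) → (210.2439,48.8487) → (184.3566,19.1770) (closed)

[2] `<path>` rectangle, #ff0000→engrave S304 F4676: (129.1519,63.8604) → (250.8008,63.8604) → (250.8008,15.7213) → (129.1519,15.7213) → (129.1519,63.8604) (closed)

[3] `<path>` cubic bezier, #ff8800→cut S856 F1333: (44.8539,50.3015) → (48.1984,43.0410) → (66.1852,34.4464) → (91.7760,26.3932) → (117.9323,20.7568) → (137.6156,19.4128) → (143.7874,24.2367)

G21
G90
G00 X184.3566 Y19.1770
M4 S856
G1 X145.0178 Y20.9166 F1333
G1 X121.8505 Y52.7575
G1 X132.3002 Y90.7228
G1 X168.4979 Y106.2240
G1 X203.1862 Y87.5883
G1 X210.2439 Y48.8487
G1 X184.3566 Y19.1770
G00 X129.1519 Y63.8604
M4 S304
G1 X250.8008 Y63.8604 F4676
G1 X250.8008 Y15.7213
G1 X129.1519 Y15.7213
G1 X129.1519 Y63.8604
G00 X44.8539 Y50.3015
M4 S856
G1 X48.1984 Y43.0410 F1333
G1 X66.1852 Y34.4464
G1 X91.7760 Y26.3932
G1 X117.9323 Y20.7568
G1 X137.6156 Y19.4128
G1 X143.7874 Y24.2367
M5
G00 X0.0000 Y0.0000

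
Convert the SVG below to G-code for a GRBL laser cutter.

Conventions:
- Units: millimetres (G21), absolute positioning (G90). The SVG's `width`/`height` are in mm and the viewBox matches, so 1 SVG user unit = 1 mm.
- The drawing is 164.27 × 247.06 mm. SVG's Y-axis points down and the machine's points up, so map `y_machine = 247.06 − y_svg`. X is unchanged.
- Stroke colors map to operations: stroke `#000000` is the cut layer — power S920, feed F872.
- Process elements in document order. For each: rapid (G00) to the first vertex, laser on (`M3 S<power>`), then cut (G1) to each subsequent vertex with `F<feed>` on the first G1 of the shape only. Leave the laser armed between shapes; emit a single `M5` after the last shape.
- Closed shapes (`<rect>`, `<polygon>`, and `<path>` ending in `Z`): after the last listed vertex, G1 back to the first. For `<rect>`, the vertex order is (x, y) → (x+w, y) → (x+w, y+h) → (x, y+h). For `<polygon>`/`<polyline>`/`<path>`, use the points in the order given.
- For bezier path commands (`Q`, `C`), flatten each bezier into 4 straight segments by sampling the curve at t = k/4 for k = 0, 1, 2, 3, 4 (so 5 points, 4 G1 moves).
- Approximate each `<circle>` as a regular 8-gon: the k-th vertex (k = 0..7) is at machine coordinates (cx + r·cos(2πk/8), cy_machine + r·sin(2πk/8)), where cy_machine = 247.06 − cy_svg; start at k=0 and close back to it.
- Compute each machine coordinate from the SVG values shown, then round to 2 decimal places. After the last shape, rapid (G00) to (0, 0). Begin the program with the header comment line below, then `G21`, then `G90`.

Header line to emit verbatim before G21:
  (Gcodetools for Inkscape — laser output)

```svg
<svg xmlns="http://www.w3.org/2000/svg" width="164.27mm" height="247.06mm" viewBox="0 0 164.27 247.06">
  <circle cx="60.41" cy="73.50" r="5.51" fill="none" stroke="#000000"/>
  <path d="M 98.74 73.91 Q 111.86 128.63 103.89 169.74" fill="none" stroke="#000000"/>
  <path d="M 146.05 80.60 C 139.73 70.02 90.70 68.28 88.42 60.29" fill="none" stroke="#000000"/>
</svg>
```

viewBox `0 0 164.27 247.06` with mm width/height → 1 unit = 1 mm. Flip: y_m = 247.06 − y_svg.

**Shape 1** — `<circle>` circle, stroke `#000000` → cut (S920, F872). Machine vertices: (65.92,173.56) → (64.31,177.46) → (60.41,179.07) → (56.51,177.46) → (54.90,173.56) → (56.51,169.66) → (60.41,168.05) → (64.31,169.66) → (65.92,173.56). Closed: final G1 returns to the first vertex.

**Shape 2** — `<path>` quadratic bezier, stroke `#000000` → cut (S920, F872). Control points (SVG): P0=(98.74,73.91), P1=(111.86,128.63), P2=(103.89,169.74); sampled at t=k/4. Machine vertices: (98.74,173.15) → (103.98,146.64) → (106.59,121.83) → (106.56,98.73) → (103.89,77.32). Open path.

**Shape 3** — `<path>` cubic bezier, stroke `#000000` → cut (S920, F872). Control points (SVG): P0=(146.05,80.60), P1=(139.73,70.02), P2=(90.70,68.28), P3=(88.42,60.29); sampled at t=k/4. Machine vertices: (146.05,166.46) → (134.70,172.97) → (115.72,177.59) → (97.50,181.71) → (88.42,186.77). Open path.

(Gcodetools for Inkscape — laser output)
G21
G90
G00 X65.92 Y173.56
M3 S920
G1 X64.31 Y177.46 F872
G1 X60.41 Y179.07
G1 X56.51 Y177.46
G1 X54.90 Y173.56
G1 X56.51 Y169.66
G1 X60.41 Y168.05
G1 X64.31 Y169.66
G1 X65.92 Y173.56
G00 X98.74 Y173.15
M3 S920
G1 X103.98 Y146.64 F872
G1 X106.59 Y121.83
G1 X106.56 Y98.73
G1 X103.89 Y77.32
G00 X146.05 Y166.46
M3 S920
G1 X134.70 Y172.97 F872
G1 X115.72 Y177.59
G1 X97.50 Y181.71
G1 X88.42 Y186.77
M5
G00 X0.00 Y0.00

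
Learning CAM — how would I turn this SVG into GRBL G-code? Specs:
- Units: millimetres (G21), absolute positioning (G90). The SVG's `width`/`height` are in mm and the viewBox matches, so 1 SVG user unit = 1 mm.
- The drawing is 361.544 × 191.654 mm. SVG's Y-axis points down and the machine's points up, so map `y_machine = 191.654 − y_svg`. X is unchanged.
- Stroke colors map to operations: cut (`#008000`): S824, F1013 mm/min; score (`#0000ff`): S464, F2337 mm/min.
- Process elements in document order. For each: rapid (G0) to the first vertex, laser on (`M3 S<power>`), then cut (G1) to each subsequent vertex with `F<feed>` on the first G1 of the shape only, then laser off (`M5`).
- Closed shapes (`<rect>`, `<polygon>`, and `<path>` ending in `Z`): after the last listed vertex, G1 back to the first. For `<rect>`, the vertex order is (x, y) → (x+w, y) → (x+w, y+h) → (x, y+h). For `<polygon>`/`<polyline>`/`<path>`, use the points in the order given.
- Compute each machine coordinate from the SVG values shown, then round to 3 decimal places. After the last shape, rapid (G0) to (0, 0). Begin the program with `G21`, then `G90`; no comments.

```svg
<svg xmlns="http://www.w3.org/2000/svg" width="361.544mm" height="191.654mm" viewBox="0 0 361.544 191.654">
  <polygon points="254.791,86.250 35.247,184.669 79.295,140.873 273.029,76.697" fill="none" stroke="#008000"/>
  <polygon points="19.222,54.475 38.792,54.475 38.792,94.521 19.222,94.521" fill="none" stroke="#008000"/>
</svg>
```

G21
G90
G0 X254.791 Y105.404
M3 S824
G1 X35.247 Y6.985 F1013
G1 X79.295 Y50.781
G1 X273.029 Y114.957
G1 X254.791 Y105.404
M5
G0 X19.222 Y137.179
M3 S824
G1 X38.792 Y137.179 F1013
G1 X38.792 Y97.133
G1 X19.222 Y97.133
G1 X19.222 Y137.179
M5
G0 X0.000 Y0.000

1 u = 1 mm; y_m = 191.654 − y.

[1] `<polygon>` closed polygon, #008000→cut S824 F1013: (254.791,105.404) → (35.247,6.985) → (79.295,50.781) → (273.029,114.957) → (254.791,105.404) (closed)

[2] `<polygon>` rectangle, #008000→cut S824 F1013: (19.222,137.179) → (38.792,137.179) → (38.792,97.133) → (19.222,97.133) → (19.222,137.179) (closed)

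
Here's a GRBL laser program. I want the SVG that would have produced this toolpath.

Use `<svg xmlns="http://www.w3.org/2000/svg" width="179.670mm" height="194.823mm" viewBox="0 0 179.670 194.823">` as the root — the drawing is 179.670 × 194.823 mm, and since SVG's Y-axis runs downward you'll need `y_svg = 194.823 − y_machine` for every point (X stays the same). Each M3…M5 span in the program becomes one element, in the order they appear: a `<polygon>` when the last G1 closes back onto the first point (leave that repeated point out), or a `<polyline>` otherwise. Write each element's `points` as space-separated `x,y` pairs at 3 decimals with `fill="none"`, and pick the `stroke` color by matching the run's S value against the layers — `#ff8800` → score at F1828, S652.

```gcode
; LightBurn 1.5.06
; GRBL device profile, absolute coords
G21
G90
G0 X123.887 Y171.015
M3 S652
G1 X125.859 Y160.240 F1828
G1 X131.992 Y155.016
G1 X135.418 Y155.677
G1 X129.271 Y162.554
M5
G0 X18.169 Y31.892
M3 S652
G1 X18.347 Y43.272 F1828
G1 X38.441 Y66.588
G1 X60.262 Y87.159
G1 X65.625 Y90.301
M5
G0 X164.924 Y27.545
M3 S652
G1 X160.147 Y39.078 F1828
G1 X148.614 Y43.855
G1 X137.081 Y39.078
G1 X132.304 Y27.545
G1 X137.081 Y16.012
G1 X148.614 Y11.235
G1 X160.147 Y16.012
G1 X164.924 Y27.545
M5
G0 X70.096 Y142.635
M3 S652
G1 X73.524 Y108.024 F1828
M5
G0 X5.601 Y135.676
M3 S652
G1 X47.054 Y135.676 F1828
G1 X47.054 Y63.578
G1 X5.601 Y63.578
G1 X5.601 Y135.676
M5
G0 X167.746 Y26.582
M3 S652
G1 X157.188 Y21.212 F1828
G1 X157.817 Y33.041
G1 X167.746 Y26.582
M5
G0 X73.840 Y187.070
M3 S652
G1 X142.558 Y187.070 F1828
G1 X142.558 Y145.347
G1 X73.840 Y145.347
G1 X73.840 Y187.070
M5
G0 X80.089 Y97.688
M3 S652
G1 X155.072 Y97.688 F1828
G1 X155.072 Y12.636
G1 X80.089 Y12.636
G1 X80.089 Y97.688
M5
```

<svg xmlns="http://www.w3.org/2000/svg" width="179.670mm" height="194.823mm" viewBox="0 0 179.670 194.823">
  <polyline points="123.887,23.808 125.859,34.583 131.992,39.807 135.418,39.146 129.271,32.269" fill="none" stroke="#ff8800"/>
  <polyline points="18.169,162.931 18.347,151.551 38.441,128.235 60.262,107.664 65.625,104.522" fill="none" stroke="#ff8800"/>
  <polygon points="164.924,167.278 160.147,155.745 148.614,150.968 137.081,155.745 132.304,167.278 137.081,178.811 148.614,183.588 160.147,178.811" fill="none" stroke="#ff8800"/>
  <polyline points="70.096,52.188 73.524,86.799" fill="none" stroke="#ff8800"/>
  <polygon points="5.601,59.147 47.054,59.147 47.054,131.245 5.601,131.245" fill="none" stroke="#ff8800"/>
  <polygon points="167.746,168.241 157.188,173.611 157.817,161.782" fill="none" stroke="#ff8800"/>
  <polygon points="73.840,7.753 142.558,7.753 142.558,49.476 73.840,49.476" fill="none" stroke="#ff8800"/>
  <polygon points="80.089,97.135 155.072,97.135 155.072,182.187 80.089,182.187" fill="none" stroke="#ff8800"/>
</svg>

Machine Y-up, SVG Y-down with viewBox height 194.823, so y_svg = 194.823 − y_machine; X carries over. Every run uses S652, so all elements get stroke `#ff8800` (score).

Run 1: The run is open, so emit a `<polyline>` with points (Y-flipped): 123.887,23.808 125.859,34.583 131.992,39.807 135.418,39.146 129.271,32.269.

Run 2: The run is open, so emit a `<polyline>` with points (Y-flipped): 18.169,162.931 18.347,151.551 38.441,128.235 60.262,107.664 65.625,104.522.

Run 3: The run returns to its start, so emit a `<polygon>` with points (Y-flipped): 164.924,167.278 160.147,155.745 148.614,150.968 137.081,155.745 132.304,167.278 137.081,178.811 148.614,183.588 160.147,178.811.

Run 4: The run is open, so emit a `<polyline>` with points (Y-flipped): 70.096,52.188 73.524,86.799.

Run 5: The run returns to its start, so emit a `<polygon>` with points (Y-flipped): 5.601,59.147 47.054,59.147 47.054,131.245 5.601,131.245.

Run 6: The run returns to its start, so emit a `<polygon>` with points (Y-flipped): 167.746,168.241 157.188,173.611 157.817,161.782.

Run 7: The run returns to its start, so emit a `<polygon>` with points (Y-flipped): 73.840,7.753 142.558,7.753 142.558,49.476 73.840,49.476.

Run 8: The run returns to its start, so emit a `<polygon>` with points (Y-flipped): 80.089,97.135 155.072,97.135 155.072,182.187 80.089,182.187.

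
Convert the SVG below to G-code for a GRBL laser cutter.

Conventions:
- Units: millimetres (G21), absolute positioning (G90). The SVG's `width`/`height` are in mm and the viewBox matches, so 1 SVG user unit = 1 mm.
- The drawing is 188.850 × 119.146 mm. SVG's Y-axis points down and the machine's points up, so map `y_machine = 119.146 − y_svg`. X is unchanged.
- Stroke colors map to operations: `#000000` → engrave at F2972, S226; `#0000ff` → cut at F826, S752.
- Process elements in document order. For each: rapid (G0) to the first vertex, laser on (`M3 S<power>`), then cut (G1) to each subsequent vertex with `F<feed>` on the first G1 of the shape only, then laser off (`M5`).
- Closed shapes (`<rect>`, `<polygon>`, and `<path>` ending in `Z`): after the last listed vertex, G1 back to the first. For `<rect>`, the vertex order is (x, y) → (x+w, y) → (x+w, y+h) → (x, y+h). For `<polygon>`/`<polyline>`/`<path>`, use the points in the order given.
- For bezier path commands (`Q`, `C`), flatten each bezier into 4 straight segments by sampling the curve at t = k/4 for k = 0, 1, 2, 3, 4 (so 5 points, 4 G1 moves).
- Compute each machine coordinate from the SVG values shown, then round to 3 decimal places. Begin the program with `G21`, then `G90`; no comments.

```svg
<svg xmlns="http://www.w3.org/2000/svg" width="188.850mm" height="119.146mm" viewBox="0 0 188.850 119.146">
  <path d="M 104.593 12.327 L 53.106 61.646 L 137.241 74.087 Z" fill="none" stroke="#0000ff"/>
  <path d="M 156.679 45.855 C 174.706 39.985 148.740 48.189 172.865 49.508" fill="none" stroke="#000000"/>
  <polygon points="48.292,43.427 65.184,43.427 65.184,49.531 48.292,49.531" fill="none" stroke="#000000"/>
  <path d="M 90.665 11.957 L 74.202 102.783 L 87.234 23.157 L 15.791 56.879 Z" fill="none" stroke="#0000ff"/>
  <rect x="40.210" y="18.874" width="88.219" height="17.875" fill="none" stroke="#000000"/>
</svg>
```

1 u = 1 mm; y_m = 119.146 − y.

[1] `<path>` closed polygon, #0000ff→cut S752 F826: (104.593,106.819) → (53.106,57.500) → (137.241,45.059) → (104.593,106.819) (closed)

[2] `<path>` cubic bezier, #000000→engrave S226 F2972: (156.679,73.291) → (163.421,75.382) → (162.485,74.160) → (162.693,71.591) → (172.865,69.638)

[3] `<polygon>` rectangle, #000000→engrave S226 F2972: (48.292,75.719) → (65.184,75.719) → (65.184,69.615) → (48.292,69.615) → (48.292,75.719) (closed)

[4] `<path>` closed polygon, #0000ff→cut S752 F826: (90.665,107.189) → (74.202,16.363) → (87.234,95.989) → (15.791,62.267) → (90.665,107.189) (closed)

[5] `<rect>` rectangle, #000000→engrave S226 F2972: (40.210,100.272) → (128.429,100.272) → (128.429,82.397) → (40.210,82.397) → (40.210,100.272) (closed)

G21
G90
G0 X104.593 Y106.819
M3 S752
G1 X53.106 Y57.500 F826
G1 X137.241 Y45.059
G1 X104.593 Y106.819
M5
G0 X156.679 Y73.291
M3 S226
G1 X163.421 Y75.382 F2972
G1 X162.485 Y74.160
G1 X162.693 Y71.591
G1 X172.865 Y69.638
M5
G0 X48.292 Y75.719
M3 S226
G1 X65.184 Y75.719 F2972
G1 X65.184 Y69.615
G1 X48.292 Y69.615
G1 X48.292 Y75.719
M5
G0 X90.665 Y107.189
M3 S752
G1 X74.202 Y16.363 F826
G1 X87.234 Y95.989
G1 X15.791 Y62.267
G1 X90.665 Y107.189
M5
G0 X40.210 Y100.272
M3 S226
G1 X128.429 Y100.272 F2972
G1 X128.429 Y82.397
G1 X40.210 Y82.397
G1 X40.210 Y100.272
M5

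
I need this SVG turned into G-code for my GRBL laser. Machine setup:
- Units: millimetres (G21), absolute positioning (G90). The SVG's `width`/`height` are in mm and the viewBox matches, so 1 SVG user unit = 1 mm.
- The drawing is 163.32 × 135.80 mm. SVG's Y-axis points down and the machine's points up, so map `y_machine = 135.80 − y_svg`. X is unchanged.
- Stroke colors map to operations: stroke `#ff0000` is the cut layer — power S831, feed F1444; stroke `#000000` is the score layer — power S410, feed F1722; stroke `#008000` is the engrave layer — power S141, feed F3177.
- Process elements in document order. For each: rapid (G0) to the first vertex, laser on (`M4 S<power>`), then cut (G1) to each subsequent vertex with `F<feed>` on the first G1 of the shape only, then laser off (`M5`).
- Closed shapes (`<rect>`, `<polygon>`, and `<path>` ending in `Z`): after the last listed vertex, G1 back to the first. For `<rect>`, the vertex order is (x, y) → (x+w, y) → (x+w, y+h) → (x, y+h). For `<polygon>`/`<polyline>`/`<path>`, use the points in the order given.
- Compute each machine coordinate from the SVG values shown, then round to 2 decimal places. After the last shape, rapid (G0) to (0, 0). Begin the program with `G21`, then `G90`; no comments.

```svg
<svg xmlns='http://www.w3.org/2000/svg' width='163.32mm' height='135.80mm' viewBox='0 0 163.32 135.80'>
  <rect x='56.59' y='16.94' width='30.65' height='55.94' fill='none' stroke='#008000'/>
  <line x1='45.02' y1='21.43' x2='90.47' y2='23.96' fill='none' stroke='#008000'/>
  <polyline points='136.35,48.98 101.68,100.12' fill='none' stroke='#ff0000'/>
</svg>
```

1 u = 1 mm; y_m = 135.80 − y.

[1] `<rect>` rectangle, #008000→engrave S141 F3177: (56.59,118.86) → (87.24,118.86) → (87.24,62.92) → (56.59,62.92) → (56.59,118.86) (closed)

[2] `<line>` line segment, #008000→engrave S141 F3177: (45.02,114.37) → (90.47,111.84)

[3] `<polyline>` line segment, #ff0000→cut S831 F1444: (136.35,86.82) → (101.68,35.68)

G21
G90
G0 X56.59 Y118.86
M4 S141
G1 X87.24 Y118.86 F3177
G1 X87.24 Y62.92
G1 X56.59 Y62.92
G1 X56.59 Y118.86
M5
G0 X45.02 Y114.37
M4 S141
G1 X90.47 Y111.84 F3177
M5
G0 X136.35 Y86.82
M4 S831
G1 X101.68 Y35.68 F1444
M5
G0 X0.00 Y0.00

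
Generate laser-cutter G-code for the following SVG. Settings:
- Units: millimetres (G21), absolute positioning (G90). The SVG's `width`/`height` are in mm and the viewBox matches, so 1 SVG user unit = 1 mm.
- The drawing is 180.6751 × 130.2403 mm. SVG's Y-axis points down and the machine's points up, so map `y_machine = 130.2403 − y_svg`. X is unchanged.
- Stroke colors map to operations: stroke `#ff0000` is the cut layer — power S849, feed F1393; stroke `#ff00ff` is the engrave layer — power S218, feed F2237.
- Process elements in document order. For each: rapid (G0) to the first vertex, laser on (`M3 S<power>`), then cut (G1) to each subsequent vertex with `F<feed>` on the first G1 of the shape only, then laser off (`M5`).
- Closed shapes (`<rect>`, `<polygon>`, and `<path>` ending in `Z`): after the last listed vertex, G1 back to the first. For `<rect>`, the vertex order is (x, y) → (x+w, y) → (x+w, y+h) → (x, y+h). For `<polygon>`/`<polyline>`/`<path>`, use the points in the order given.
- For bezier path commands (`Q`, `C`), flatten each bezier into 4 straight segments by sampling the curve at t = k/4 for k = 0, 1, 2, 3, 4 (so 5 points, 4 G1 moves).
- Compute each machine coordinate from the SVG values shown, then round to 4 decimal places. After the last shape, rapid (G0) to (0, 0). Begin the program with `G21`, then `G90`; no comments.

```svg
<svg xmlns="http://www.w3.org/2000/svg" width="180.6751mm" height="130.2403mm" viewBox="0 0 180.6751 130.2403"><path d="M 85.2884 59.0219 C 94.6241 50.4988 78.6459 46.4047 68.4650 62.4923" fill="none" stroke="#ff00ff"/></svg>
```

1 u = 1 mm; y_m = 130.2403 − y.

[1] `<path>` cubic bezier, #ff00ff→engrave S218 F2237: (85.2884,71.2184) → (88.0299,76.5342) → (84.1954,78.7122) → (76.7016,76.2758) → (68.4650,67.7480)

G21
G90
G0 X85.2884 Y71.2184
M3 S218
G1 X88.0299 Y76.5342 F2237
G1 X84.1954 Y78.7122
G1 X76.7016 Y76.2758
G1 X68.4650 Y67.7480
M5
G0 X0.0000 Y0.0000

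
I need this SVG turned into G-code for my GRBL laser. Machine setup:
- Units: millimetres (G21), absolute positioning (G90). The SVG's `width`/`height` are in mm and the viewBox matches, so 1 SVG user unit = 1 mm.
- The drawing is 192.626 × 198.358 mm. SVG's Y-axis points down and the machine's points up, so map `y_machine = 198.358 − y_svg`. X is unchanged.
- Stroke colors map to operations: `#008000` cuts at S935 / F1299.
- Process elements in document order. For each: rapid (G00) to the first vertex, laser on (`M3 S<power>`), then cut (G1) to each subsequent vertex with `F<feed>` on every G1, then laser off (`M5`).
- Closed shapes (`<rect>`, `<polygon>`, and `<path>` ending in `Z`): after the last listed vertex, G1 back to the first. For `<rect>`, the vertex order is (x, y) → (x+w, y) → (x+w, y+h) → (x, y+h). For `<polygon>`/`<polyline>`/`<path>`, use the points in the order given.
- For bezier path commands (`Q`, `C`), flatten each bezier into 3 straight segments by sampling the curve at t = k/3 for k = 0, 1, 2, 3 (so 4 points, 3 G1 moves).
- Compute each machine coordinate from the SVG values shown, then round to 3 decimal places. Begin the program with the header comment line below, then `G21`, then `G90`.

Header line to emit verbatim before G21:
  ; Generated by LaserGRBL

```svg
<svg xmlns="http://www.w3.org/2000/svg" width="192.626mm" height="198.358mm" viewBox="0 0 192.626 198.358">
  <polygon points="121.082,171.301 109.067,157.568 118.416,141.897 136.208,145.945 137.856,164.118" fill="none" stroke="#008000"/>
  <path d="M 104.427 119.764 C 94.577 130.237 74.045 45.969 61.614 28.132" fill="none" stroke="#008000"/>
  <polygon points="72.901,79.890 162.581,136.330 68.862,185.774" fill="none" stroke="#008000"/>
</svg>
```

; Generated by LaserGRBL
G21
G90
G00 X121.082 Y27.057
M3 S935
G1 X109.067 Y40.790 F1299
G1 X118.416 Y56.461 F1299
G1 X136.208 Y52.413 F1299
G1 X137.856 Y34.240 F1299
G1 X121.082 Y27.057 F1299
M5
G00 X104.427 Y78.594
M3 S935
G1 X91.712 Y93.732 F1299
G1 X76.050 Y136.215 F1299
G1 X61.614 Y170.226 F1299
M5
G00 X72.901 Y118.468
M3 S935
G1 X162.581 Y62.028 F1299
G1 X68.862 Y12.584 F1299
G1 X72.901 Y118.468 F1299
M5

Since the viewBox matches the mm dimensions, user units are millimetres directly. The only transform is the Y-flip y_m = 198.358 − y_svg.

Shape 1 is a regular polygon drawn with `<polygon>`. Its stroke #008000 means cut at S935, F1299. After flipping Y the toolpath is (121.082,27.057) → (109.067,40.790) → (118.416,56.461) → (136.208,52.413) → (137.856,34.240) → (121.082,27.057), returning to the start.

Shape 2 is a cubic bezier drawn with `<path>`. Its stroke #008000 means cut at S935, F1299. After flipping Y the toolpath is (104.427,78.594) → (91.712,93.732) → (76.050,136.215) → (61.614,170.226).

Shape 3 is a regular polygon drawn with `<polygon>`. Its stroke #008000 means cut at S935, F1299. After flipping Y the toolpath is (72.901,118.468) → (162.581,62.028) → (68.862,12.584) → (72.901,118.468), returning to the start.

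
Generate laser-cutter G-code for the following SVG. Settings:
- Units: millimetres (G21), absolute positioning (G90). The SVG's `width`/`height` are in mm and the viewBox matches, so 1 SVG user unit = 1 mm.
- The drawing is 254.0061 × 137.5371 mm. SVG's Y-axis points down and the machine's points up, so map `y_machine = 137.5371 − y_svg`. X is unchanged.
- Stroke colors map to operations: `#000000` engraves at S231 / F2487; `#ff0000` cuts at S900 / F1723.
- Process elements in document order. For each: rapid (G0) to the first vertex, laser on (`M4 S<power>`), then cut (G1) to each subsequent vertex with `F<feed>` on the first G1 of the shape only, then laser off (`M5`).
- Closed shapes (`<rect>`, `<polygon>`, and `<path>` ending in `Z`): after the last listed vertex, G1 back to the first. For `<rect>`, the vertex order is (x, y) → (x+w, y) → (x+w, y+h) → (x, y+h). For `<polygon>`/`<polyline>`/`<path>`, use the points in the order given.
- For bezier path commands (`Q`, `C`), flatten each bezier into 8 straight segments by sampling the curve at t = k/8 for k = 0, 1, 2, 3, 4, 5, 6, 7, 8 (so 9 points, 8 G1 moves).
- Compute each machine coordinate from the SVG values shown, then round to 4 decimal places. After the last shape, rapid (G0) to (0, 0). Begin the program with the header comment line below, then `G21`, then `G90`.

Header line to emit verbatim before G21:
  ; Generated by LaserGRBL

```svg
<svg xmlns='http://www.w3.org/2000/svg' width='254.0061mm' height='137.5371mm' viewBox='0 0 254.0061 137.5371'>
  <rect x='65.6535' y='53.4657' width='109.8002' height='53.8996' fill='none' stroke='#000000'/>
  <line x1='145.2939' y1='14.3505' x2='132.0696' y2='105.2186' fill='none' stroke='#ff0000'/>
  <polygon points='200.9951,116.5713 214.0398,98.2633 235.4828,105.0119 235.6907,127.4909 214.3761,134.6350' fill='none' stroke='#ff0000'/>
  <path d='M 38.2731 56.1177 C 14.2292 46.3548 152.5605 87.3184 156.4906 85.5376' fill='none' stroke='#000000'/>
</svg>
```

1 u = 1 mm; y_m = 137.5371 − y.

[1] `<rect>` rectangle, #000000→engrave S231 F2487: (65.6535,84.0714) → (175.4537,84.0714) → (175.4537,30.1718) → (65.6535,30.1718) → (65.6535,84.0714) (closed)

[2] `<line>` line segment, #ff0000→cut S900 F1723: (145.2939,123.1866) → (132.0696,32.3185)

[3] `<polygon>` regular polygon, #ff0000→cut S900 F1723: (200.9951,20.9658) → (214.0398,39.2738) → (235.4828,32.5252) → (235.6907,10.0462) → (214.3761,2.9021) → (200.9951,20.9658) (closed)

[4] `<path>` cubic bezier, #000000→engrave S231 F2487: (38.2731,81.4194) → (36.2883,82.8852) → (46.0484,80.6908) → (64.0754,75.9315) → (86.8916,69.7027) → (111.0190,63.0998) → (132.9799,57.2180) → (149.2964,53.1528) → (156.4906,51.9995)

; Generated by LaserGRBL
G21
G90
G0 X65.6535 Y84.0714
M4 S231
G1 X175.4537 Y84.0714 F2487
G1 X175.4537 Y30.1718
G1 X65.6535 Y30.1718
G1 X65.6535 Y84.0714
M5
G0 X145.2939 Y123.1866
M4 S900
G1 X132.0696 Y32.3185 F1723
M5
G0 X200.9951 Y20.9658
M4 S900
G1 X214.0398 Y39.2738 F1723
G1 X235.4828 Y32.5252
G1 X235.6907 Y10.0462
G1 X214.3761 Y2.9021
G1 X200.9951 Y20.9658
M5
G0 X38.2731 Y81.4194
M4 S231
G1 X36.2883 Y82.8852 F2487
G1 X46.0484 Y80.6908
G1 X64.0754 Y75.9315
G1 X86.8916 Y69.7027
G1 X111.0190 Y63.0998
G1 X132.9799 Y57.2180
G1 X149.2964 Y53.1528
G1 X156.4906 Y51.9995
M5
G0 X0.0000 Y0.0000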